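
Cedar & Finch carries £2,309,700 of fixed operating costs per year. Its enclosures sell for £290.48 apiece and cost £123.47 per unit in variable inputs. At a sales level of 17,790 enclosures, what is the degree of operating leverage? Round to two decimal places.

At 17,790 units, contribution = 17,790 × £167.01 = £2,971,107.90.
Operating income = contribution − fixed costs = £2,971,107.90 − £2,309,700 = £661,407.90.
DOL = contribution ÷ EBIT = £2,971,107.90 ÷ £661,407.90 = 4.4921.

4.49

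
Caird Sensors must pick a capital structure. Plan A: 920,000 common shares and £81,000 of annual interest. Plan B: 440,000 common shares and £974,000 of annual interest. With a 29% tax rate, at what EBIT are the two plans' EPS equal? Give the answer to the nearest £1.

Set EPS_A = EPS_B: (EBIT − £81,000)(1 − 0.29) ÷ 920,000 = (EBIT − £974,000)(1 − 0.29) ÷ 440,000.
The (1 − t) factor cancels: (EBIT − 81,000) × 440,000 = (EBIT − 974,000) × 920,000.
Solving, EBIT = (974,000·920,000 − 81,000·440,000) / (920,000 − 440,000) = 860,440,000,000 / 480,000 = 1,792,583.33.

£1,792,583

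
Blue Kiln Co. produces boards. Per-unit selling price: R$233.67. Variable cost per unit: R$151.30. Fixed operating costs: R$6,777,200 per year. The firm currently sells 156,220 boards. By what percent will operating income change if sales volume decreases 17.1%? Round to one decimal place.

-36.1%

At 156,220 units, contribution = 156,220 × R$82.37 = R$12,867,841.40.
EBIT = R$12,867,841.40 − R$6,777,200 = R$6,090,641.40.
DOL = contribution ÷ EBIT = R$12,867,841.40 ÷ R$6,090,641.40 = 2.1127.
%ΔEBIT = DOL × %ΔSales = 2.1127 × -17.1% = -36.1%.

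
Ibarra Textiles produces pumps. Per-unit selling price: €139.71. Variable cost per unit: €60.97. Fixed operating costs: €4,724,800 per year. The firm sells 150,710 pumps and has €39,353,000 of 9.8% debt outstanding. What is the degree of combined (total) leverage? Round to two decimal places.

3.61

Total contribution margin = 150,710 × €78.74 = €11,866,905.40.
Subtracting fixed costs: EBIT = €11,866,905.40 − €4,724,800 = €7,142,105.40. Interest = €3,856,594.00.
DOL = €11,866,905.40 ÷ €7,142,105.40 = 1.6615; DFL = €7,142,105.40 ÷ €3,285,511.40 = 2.1738.
DCL = DOL × DFL = 1.6615 × 2.1738 = 3.6118.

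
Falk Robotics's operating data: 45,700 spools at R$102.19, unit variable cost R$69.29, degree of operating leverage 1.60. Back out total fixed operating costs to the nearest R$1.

Total contribution margin = 45,700 × R$32.90 = R$1,503,530.00.
DOL = contribution / EBIT, so EBIT = R$1,503,530.00 / 1.60 = R$939,706.25.
And FC = contribution − EBIT = R$1,503,530.00 − R$939,706.25 = R$563,824.

R$563,824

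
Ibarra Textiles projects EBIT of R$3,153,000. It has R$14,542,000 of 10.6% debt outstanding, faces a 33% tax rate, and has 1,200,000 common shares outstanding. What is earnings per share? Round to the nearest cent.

R$0.90

Interest = R$1,541,452.00, so EBT = R$3,153,000 − R$1,541,452.00 = R$1,611,548.00.
After tax at 33%: net income = R$1,611,548.00 × 0.67 = R$1,079,737.16.
Per share: R$1,079,737.16 / 1,200,000 shares = R$0.90.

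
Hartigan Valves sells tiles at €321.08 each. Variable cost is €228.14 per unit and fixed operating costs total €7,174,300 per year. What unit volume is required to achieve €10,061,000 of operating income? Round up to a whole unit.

Unit CM = price − variable cost = €321.08 − €228.14 = €92.94.
Required volume = (fixed costs + target profit) ÷ CM = (€7,174,300 + €10,061,000) ÷ €92.94 = 185,445.45, so 185,446 tiles.

185,446 tiles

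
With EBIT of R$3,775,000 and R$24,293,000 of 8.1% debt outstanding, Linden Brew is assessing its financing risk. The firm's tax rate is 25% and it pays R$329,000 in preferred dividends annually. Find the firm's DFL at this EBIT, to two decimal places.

Interest = R$1,967,733.00.
Preferred dividends grossed up pre-tax: R$329,000 / (1 − 0.25) = R$438,666.67.
DFL = EBIT ÷ [EBIT − I − D_p/(1−t)] = R$3,775,000 ÷ [R$3,775,000 − R$1,967,733.00 − R$438,666.67] = R$3,775,000 ÷ R$1,368,600.33 = 2.7583.

2.76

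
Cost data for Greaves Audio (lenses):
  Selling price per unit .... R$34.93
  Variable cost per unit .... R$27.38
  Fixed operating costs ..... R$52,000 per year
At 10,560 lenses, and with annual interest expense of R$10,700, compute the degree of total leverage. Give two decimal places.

Contribution at this volume is 10,560 × R$7.55 = R$79,728.00.
EBIT = R$79,728.00 − R$52,000 = R$27,728.00. Interest = R$10,700.00, so EBIT − I = R$17,028.00.
DCL = contribution ÷ (EBIT − I) = R$79,728.00 ÷ R$17,028.00 = 4.6822.

4.68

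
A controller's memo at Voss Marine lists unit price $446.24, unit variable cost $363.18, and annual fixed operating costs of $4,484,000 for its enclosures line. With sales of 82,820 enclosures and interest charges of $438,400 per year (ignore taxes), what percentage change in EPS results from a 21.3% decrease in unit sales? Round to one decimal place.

-74.9%

Contribution at this volume is 82,820 × $83.06 = $6,879,029.20.
Subtracting fixed costs: EBIT = $6,879,029.20 − $4,484,000 = $2,395,029.20.
After interest of $438,400.00, pre-tax earnings = $1,956,629.20.
DCL = total CM / (EBIT − I) = $6,879,029.20 / $1,956,629.20 = 3.5158.
%ΔEPS = DCL × %ΔSales = 3.5158 × -21.3% = -74.9%.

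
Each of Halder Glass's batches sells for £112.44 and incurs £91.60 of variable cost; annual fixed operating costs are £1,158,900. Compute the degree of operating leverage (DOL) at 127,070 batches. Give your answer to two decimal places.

At 127,070 units, contribution = 127,070 × £20.84 = £2,648,138.80.
Subtracting fixed costs: EBIT = £2,648,138.80 − £1,158,900 = £1,489,238.80.
Degree of operating leverage = £2,648,138.80 / £1,489,238.80 = 1.7782.

1.78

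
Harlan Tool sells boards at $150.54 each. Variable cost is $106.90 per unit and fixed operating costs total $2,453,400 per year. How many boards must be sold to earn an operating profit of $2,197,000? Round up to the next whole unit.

Each unit contributes $150.54 − $106.90 = $43.64.
Units = (FC + target) / CM = ($2,453,400 + $2,197,000) / $43.64 = 106,562.79, so 106,563 boards.

106,563 boards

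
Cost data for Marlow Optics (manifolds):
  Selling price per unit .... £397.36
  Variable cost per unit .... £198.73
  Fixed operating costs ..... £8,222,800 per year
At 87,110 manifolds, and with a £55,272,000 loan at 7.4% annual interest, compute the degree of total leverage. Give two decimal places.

3.47

Total contribution margin = 87,110 × £198.63 = £17,302,659.30.
Operating income = contribution − fixed costs = £17,302,659.30 − £8,222,800 = £9,079,859.30. Interest = £4,090,128.00.
DOL = £17,302,659.30 ÷ £9,079,859.30 = 1.9056; DFL = £9,079,859.30 ÷ £4,989,731.30 = 1.8197.
Combined leverage = 1.9056 × 1.8197 = 3.4676.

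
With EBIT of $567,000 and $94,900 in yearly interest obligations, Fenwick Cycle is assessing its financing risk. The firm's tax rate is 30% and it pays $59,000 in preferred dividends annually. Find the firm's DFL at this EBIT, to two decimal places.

Interest = $94,900.00.
Preferred dividends grossed up pre-tax: $59,000 / (1 − 0.30) = $84,285.71.
DFL = EBIT ÷ [EBIT − I − D_p/(1−t)] = $567,000 ÷ [$567,000 − $94,900.00 − $84,285.71] = $567,000 ÷ $387,814.29 = 1.4620.

1.46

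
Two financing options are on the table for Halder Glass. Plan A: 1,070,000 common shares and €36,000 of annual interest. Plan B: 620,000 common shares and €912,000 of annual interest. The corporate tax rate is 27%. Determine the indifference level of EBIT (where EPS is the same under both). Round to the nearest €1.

At indifference, (EBIT − 36,000)(1 − t)/1,070,000 = (EBIT − 912,000)(1 − t)/620,000.
Cancelling (1 − t) and cross-multiplying: 620,000·(EBIT − 36,000) = 1,070,000·(EBIT − 912,000).
Solving, EBIT = (912,000·1,070,000 − 36,000·620,000) / (1,070,000 − 620,000) = 953,520,000,000 / 450,000 = 2,118,933.33.

€2,118,933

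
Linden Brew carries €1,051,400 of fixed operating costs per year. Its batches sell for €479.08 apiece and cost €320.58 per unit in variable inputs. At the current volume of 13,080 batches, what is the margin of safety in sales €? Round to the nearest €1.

Each unit contributes €479.08 − €320.58 = €158.50. Break-even units = €1,051,400 ÷ €158.50 = 6,633.44; break-even revenue = 6,633.44 × €479.08 = €3,177,947.71.
Actual sales revenue = 13,080 × €479.08 = €6,266,366.40.
Margin of safety = €6,266,366.40 − €3,177,947.71 = €3,088,419.

€3,088,419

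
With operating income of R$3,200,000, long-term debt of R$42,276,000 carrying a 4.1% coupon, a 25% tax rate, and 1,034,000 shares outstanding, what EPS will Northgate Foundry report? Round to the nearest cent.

Interest = R$1,733,316.00, so EBT = R$3,200,000 − R$1,733,316.00 = R$1,466,684.00.
After tax at 25%: net income = R$1,466,684.00 × 0.75 = R$1,100,013.00.
EPS = R$1,100,013.00 ÷ 1,034,000 = R$1.06.

R$1.06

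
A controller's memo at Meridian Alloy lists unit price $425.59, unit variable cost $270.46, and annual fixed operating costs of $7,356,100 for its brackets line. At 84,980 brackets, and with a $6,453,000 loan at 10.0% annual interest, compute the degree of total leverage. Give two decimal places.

At 84,980 units, contribution = 84,980 × $155.13 = $13,182,947.40.
Subtracting fixed costs: EBIT = $13,182,947.40 − $7,356,100 = $5,826,847.40. Interest = $645,300.00.
DOL = $13,182,947.40 ÷ $5,826,847.40 = 2.2624; DFL = $5,826,847.40 ÷ $5,181,547.40 = 1.1245.
Combined leverage = 2.2624 × 1.1245 = 2.5441.

2.54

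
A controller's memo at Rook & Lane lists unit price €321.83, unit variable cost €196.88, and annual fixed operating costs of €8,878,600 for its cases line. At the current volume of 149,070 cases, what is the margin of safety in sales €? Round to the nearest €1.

Contribution margin per unit = €321.83 − €196.88 = €124.95. Break-even units = €8,878,600 ÷ €124.95 = 71,057.22; break-even revenue = 71,057.22 × €321.83 = €22,868,346.04.
Actual sales revenue = 149,070 × €321.83 = €47,975,198.10.
Margin of safety = €47,975,198.10 − €22,868,346.04 = €25,106,852.

€25,106,852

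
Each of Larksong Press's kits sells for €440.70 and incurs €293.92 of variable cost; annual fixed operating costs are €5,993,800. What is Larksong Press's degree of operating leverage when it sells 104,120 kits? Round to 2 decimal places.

At 104,120 units, contribution = 104,120 × €146.78 = €15,282,733.60.
EBIT = €15,282,733.60 − €5,993,800 = €9,288,933.60.
So DOL = total CM / EBIT = €15,282,733.60 / €9,288,933.60 = 1.6453.

1.65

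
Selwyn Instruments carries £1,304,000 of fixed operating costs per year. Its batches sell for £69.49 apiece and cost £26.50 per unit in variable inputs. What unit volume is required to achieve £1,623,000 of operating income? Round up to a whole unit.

68,086 batches

Contribution margin per unit = £69.49 − £26.50 = £42.99.
Need Q such that Q × £42.99 − £1,304,000 = £1,623,000, i.e. Q = £2,927,000 / £42.99 = 68,085.60 → 68,086.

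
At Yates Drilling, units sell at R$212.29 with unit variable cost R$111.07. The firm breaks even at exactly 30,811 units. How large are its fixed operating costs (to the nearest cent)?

Contribution margin per unit = R$212.29 − R$111.07 = R$101.22.
Since BE = FC / CM, FC = 30,811 × R$101.22 = R$3,118,689.42.

R$3,118,689.42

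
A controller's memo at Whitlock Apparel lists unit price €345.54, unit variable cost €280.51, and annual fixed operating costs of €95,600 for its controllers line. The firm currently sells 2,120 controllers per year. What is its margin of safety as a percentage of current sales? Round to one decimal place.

Contribution margin per unit = €345.54 − €280.51 = €65.03. Break-even units = €95,600 ÷ €65.03 = 1,470.09; break-even revenue = 1,470.09 × €345.54 = €507,975.15.
Actual sales revenue = 2,120 × €345.54 = €732,544.80.
Margin of safety = (€732,544.80 − €507,975.15) ÷ €732,544.80 = 30.7%.

30.7%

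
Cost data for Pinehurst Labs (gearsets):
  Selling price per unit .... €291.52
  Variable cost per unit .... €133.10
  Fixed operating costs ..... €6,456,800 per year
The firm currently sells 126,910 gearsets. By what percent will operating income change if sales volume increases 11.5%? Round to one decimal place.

+16.9%

Contribution at this volume is 126,910 × €158.42 = €20,105,082.20.
EBIT = €20,105,082.20 − €6,456,800 = €13,648,282.20.
DOL = contribution ÷ EBIT = €20,105,082.20 ÷ €13,648,282.20 = 1.4731.
%ΔEBIT = DOL × %ΔSales = 1.4731 × +11.5% = +16.9%.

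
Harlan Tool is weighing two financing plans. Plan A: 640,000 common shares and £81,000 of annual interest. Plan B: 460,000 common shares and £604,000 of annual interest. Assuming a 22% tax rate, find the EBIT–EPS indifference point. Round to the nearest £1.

£1,940,556

At indifference, (EBIT − 81,000)(1 − t)/640,000 = (EBIT − 604,000)(1 − t)/460,000.
Cancelling (1 − t) and cross-multiplying: 460,000·(EBIT − 81,000) = 640,000·(EBIT − 604,000).
Solving, EBIT = (604,000·640,000 − 81,000·460,000) / (640,000 − 460,000) = 349,300,000,000 / 180,000 = 1,940,555.56.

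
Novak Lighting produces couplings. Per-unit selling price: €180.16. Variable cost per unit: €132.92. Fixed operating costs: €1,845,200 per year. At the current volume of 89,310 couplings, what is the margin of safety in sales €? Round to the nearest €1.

€9,053,019

Unit CM = price − variable cost = €180.16 − €132.92 = €47.24. Break-even units = €1,845,200 ÷ €47.24 = 39,060.12; break-even revenue = 39,060.12 × €180.16 = €7,037,070.96.
Current sales = 89,310 × €180.16 = €16,090,089.60.
Margin of safety = €16,090,089.60 − €7,037,070.96 = €9,053,019.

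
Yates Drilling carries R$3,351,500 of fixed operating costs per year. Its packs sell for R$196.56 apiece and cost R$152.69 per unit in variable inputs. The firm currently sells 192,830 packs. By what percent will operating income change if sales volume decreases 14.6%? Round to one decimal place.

At 192,830 units, contribution = 192,830 × R$43.87 = R$8,459,452.10.
EBIT = R$8,459,452.10 − R$3,351,500 = R$5,107,952.10.
Degree of operating leverage = R$8,459,452.10 / R$5,107,952.10 = 1.6561.
%ΔEBIT = DOL × %ΔSales = 1.6561 × -14.6% = -24.2%.

-24.2%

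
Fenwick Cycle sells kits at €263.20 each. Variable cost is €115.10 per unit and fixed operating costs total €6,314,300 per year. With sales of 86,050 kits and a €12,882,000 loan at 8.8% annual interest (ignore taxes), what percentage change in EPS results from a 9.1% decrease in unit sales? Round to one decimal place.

At 86,050 units, contribution = 86,050 × €148.10 = €12,744,005.00.
Operating income = contribution − fixed costs = €12,744,005.00 − €6,314,300 = €6,429,705.00.
Interest = €1,133,616.00, so EBIT − I = €5,296,089.00.
DCL = total CM / (EBIT − I) = €12,744,005.00 / €5,296,089.00 = 2.4063.
%ΔEPS = DCL × %ΔSales = 2.4063 × -9.1% = -21.9%.

-21.9%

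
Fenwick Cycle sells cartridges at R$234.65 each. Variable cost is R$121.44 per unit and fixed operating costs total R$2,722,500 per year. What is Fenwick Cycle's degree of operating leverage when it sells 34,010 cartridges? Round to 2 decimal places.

Total contribution margin = 34,010 × R$113.21 = R$3,850,272.10.
Operating income = contribution − fixed costs = R$3,850,272.10 − R$2,722,500 = R$1,127,772.10.
So DOL = total CM / EBIT = R$3,850,272.10 / R$1,127,772.10 = 3.4141.

3.41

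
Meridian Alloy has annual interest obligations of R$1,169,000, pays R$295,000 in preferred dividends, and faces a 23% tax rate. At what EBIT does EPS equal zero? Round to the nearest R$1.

R$1,552,117

Preferred dividends are paid after tax, so their pre-tax equivalent is R$295,000 ÷ (1 − 0.23) = R$383,116.88.
EPS = 0 when EBIT covers interest plus the pre-tax preferred burden: R$1,169,000 + R$383,116.88 = R$1,552,116.88.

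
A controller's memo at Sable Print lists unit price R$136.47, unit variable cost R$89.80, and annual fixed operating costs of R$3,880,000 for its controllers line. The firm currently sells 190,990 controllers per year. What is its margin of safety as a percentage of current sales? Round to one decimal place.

Unit CM = price − variable cost = R$136.47 − R$89.80 = R$46.67. Break-even units = R$3,880,000 ÷ R$46.67 = 83,136.92; break-even revenue = 83,136.92 × R$136.47 = R$11,345,695.31.
Actual sales revenue = 190,990 × R$136.47 = R$26,064,405.30.
Margin of safety = (R$26,064,405.30 − R$11,345,695.31) ÷ R$26,064,405.30 = 56.5%.

56.5%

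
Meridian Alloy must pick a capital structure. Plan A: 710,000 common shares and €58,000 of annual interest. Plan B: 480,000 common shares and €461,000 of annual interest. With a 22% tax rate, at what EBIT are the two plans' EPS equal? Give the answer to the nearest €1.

€1,302,043

At indifference, (EBIT − 58,000)(1 − t)/710,000 = (EBIT − 461,000)(1 − t)/480,000.
Cancelling (1 − t) and cross-multiplying: 480,000·(EBIT − 58,000) = 710,000·(EBIT − 461,000).
Solving, EBIT = (461,000·710,000 − 58,000·480,000) / (710,000 − 480,000) = 299,470,000,000 / 230,000 = 1,302,043.48.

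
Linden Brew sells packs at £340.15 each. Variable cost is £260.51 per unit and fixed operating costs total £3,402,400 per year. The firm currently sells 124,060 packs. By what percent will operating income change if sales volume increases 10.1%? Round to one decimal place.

+15.4%

Total contribution margin = 124,060 × £79.64 = £9,880,138.40.
EBIT = £9,880,138.40 − £3,402,400 = £6,477,738.40.
Degree of operating leverage = £9,880,138.40 / £6,477,738.40 = 1.5252.
So EBIT moves 1.5252 × (+10.1%) = +15.4%.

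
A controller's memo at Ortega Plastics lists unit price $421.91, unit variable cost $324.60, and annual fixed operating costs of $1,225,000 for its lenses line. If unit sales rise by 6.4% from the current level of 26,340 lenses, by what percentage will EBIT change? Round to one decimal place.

At 26,340 units, contribution = 26,340 × $97.31 = $2,563,145.40.
Operating income = contribution − fixed costs = $2,563,145.40 − $1,225,000 = $1,338,145.40.
Degree of operating leverage = $2,563,145.40 / $1,338,145.40 = 1.9154.
So EBIT moves 1.9154 × (+6.4%) = +12.3%.

+12.3%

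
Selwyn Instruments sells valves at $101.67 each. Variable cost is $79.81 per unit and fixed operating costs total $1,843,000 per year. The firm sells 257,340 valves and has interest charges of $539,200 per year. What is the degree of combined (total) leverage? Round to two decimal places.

1.73

Contribution at this volume is 257,340 × $21.86 = $5,625,452.40.
Operating income = contribution − fixed costs = $5,625,452.40 − $1,843,000 = $3,782,452.40. Interest = $539,200.00, so EBIT − I = $3,243,252.40.
DCL = contribution ÷ (EBIT − I) = $5,625,452.40 ÷ $3,243,252.40 = 1.7345.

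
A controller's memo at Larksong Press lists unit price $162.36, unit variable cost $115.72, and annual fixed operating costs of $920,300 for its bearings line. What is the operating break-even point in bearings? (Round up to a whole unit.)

Each unit contributes $162.36 − $115.72 = $46.64.
Break-even volume = fixed costs ÷ CM per unit = $920,300 ÷ $46.64 = 19,731.99, so 19,732 bearings.

19,732 bearings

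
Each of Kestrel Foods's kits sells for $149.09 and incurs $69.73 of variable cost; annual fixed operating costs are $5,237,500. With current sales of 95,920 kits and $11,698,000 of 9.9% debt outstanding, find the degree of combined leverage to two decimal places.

6.26

At 95,920 units, contribution = 95,920 × $79.36 = $7,612,211.20.
Operating income = contribution − fixed costs = $7,612,211.20 − $5,237,500 = $2,374,711.20. Interest = $1,158,102.00, so EBIT − I = $1,216,609.20.
Degree of total leverage = total CM / (EBIT − interest) = $7,612,211.20 / $1,216,609.20 = 6.2569.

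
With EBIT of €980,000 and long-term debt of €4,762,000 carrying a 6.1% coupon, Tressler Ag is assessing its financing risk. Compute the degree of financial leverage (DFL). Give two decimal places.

Annual interest charges come to €290,482.00.
DFL = EBIT ÷ (EBIT − I) = €980,000 ÷ (€980,000 − €290,482.00) = €980,000 ÷ €689,518.00 = 1.4213.

1.42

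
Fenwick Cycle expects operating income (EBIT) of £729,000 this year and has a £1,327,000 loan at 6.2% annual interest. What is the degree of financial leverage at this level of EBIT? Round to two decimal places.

1.13

Annual interest charges come to £82,274.00.
Degree of financial leverage = EBIT / (EBIT − interest) = £729,000 / £646,726.00 = 1.1272.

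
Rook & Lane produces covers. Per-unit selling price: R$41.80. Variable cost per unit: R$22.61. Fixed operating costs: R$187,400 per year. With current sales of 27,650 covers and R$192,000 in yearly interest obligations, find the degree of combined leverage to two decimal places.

3.51

Contribution at this volume is 27,650 × R$19.19 = R$530,603.50.
EBIT = R$530,603.50 − R$187,400 = R$343,203.50. Interest = R$192,000.00.
DOL = R$530,603.50 ÷ R$343,203.50 = 1.5460; DFL = R$343,203.50 ÷ R$151,203.50 = 2.2698.
DCL = DOL × DFL = 1.5460 × 2.2698 = 3.5091.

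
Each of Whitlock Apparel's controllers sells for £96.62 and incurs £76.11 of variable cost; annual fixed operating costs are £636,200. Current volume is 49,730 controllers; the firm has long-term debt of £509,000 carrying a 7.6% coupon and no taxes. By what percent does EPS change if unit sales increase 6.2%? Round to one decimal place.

+18.3%

Total contribution margin = 49,730 × £20.51 = £1,019,962.30.
Operating income = contribution − fixed costs = £1,019,962.30 − £636,200 = £383,762.30.
After interest of £38,684.00, pre-tax earnings = £345,078.30.
Degree of combined leverage = contribution ÷ (EBIT − I) = £1,019,962.30 ÷ £345,078.30 = 2.9557.
EPS therefore changes by 2.9557 × (+6.2%) = +18.3%.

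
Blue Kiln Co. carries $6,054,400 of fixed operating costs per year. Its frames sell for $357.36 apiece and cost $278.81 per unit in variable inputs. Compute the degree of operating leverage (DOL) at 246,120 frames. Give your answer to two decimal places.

At 246,120 units, contribution = 246,120 × $78.55 = $19,332,726.00.
Subtracting fixed costs: EBIT = $19,332,726.00 − $6,054,400 = $13,278,326.00.
So DOL = total CM / EBIT = $19,332,726.00 / $13,278,326.00 = 1.4560.

1.46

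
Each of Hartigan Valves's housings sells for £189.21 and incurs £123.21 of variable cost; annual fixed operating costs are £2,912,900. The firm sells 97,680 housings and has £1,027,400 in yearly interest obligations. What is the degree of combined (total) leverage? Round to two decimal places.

2.57

Contribution at this volume is 97,680 × £66.00 = £6,446,880.00.
EBIT = £6,446,880.00 − £2,912,900 = £3,533,980.00. Interest = £1,027,400.00.
DOL = £6,446,880.00 ÷ £3,533,980.00 = 1.8243; DFL = £3,533,980.00 ÷ £2,506,580.00 = 1.4099.
DCL = DOL × DFL = 1.8243 × 1.4099 = 2.5721.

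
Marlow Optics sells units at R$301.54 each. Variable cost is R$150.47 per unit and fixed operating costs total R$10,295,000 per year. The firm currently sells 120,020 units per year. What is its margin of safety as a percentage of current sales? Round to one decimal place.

Contribution margin per unit = R$301.54 − R$150.47 = R$151.07. Break-even units = R$10,295,000 ÷ R$151.07 = 68,147.22; break-even revenue = 68,147.22 × R$301.54 = R$20,549,111.67.
Actual sales revenue = 120,020 × R$301.54 = R$36,190,830.80.
Margin of safety = (R$36,190,830.80 − R$20,549,111.67) ÷ R$36,190,830.80 = 43.2%.

43.2%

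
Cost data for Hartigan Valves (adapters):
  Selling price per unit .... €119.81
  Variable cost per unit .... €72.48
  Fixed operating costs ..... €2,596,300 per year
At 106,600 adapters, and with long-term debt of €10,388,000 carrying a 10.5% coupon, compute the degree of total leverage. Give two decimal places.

3.71

Contribution at this volume is 106,600 × €47.33 = €5,045,378.00.
EBIT = €5,045,378.00 − €2,596,300 = €2,449,078.00. Interest = €1,090,740.00.
DOL = €5,045,378.00 ÷ €2,449,078.00 = 2.0601; DFL = €2,449,078.00 ÷ €1,358,338.00 = 1.8030.
Combined leverage = 2.0601 × 1.8030 = 3.7144.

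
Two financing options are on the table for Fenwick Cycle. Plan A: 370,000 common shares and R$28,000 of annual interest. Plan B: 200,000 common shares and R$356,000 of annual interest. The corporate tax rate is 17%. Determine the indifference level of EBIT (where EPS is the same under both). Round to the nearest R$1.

At indifference, (EBIT − 28,000)(1 − t)/370,000 = (EBIT − 356,000)(1 − t)/200,000.
The (1 − t) factor cancels: (EBIT − 28,000) × 200,000 = (EBIT − 356,000) × 370,000.
Solving, EBIT = (356,000·370,000 − 28,000·200,000) / (370,000 − 200,000) = 126,120,000,000 / 170,000 = 741,882.35.

R$741,882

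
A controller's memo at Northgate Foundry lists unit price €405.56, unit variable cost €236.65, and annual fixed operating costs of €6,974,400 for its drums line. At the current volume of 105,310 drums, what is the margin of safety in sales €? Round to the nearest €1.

Contribution margin per unit = €405.56 − €236.65 = €168.91. Break-even units = €6,974,400 ÷ €168.91 = 41,290.63; break-even revenue = 41,290.63 × €405.56 = €16,745,827.15.
Current sales = 105,310 × €405.56 = €42,709,523.60.
Margin of safety = €42,709,523.60 − €16,745,827.15 = €25,963,696.

€25,963,696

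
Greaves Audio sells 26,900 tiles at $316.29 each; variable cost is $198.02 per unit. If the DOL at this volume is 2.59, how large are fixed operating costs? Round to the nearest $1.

Contribution at this volume is 26,900 × $118.27 = $3,181,463.00.
Since DOL = CM ÷ EBIT, EBIT = $3,181,463.00 ÷ 2.59 = $1,228,364.09.
And FC = contribution − EBIT = $3,181,463.00 − $1,228,364.09 = $1,953,099.

$1,953,099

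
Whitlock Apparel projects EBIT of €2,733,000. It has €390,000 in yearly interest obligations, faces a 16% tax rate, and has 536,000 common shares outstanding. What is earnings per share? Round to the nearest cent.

Pre-tax income = €2,733,000 − €390,000.00 = €2,343,000.00.
After tax at 16%: net income = €2,343,000.00 × 0.84 = €1,968,120.00.
Per share: €1,968,120.00 / 536,000 shares = €3.67.

€3.67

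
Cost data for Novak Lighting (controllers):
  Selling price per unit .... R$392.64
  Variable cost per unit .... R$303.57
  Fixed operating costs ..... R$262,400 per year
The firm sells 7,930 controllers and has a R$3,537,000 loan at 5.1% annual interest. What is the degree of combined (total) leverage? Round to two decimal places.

At 7,930 units, contribution = 7,930 × R$89.07 = R$706,325.10.
Subtracting fixed costs: EBIT = R$706,325.10 − R$262,400 = R$443,925.10. Interest = R$180,387.00, so EBIT − I = R$263,538.10.
Degree of total leverage = total CM / (EBIT − interest) = R$706,325.10 / R$263,538.10 = 2.6802.

2.68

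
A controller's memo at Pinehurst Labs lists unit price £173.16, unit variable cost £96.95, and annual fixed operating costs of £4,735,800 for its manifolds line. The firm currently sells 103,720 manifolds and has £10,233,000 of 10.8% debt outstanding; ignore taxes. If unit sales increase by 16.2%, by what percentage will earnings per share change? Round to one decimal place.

+62.1%

Contribution at this volume is 103,720 × £76.21 = £7,904,501.20.
Operating income = contribution − fixed costs = £7,904,501.20 − £4,735,800 = £3,168,701.20.
After interest of £1,105,164.00, pre-tax earnings = £2,063,537.20.
Degree of combined leverage = contribution ÷ (EBIT − I) = £7,904,501.20 ÷ £2,063,537.20 = 3.8306.
EPS therefore changes by 3.8306 × (+16.2%) = +62.1%.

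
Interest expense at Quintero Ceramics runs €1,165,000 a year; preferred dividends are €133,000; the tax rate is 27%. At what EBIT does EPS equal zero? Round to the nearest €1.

€1,347,192

Grossing the preferred dividend up to pre-tax terms: €133,000 / (1 − 0.27) = €182,191.78.
EPS = 0 when EBIT covers interest plus the pre-tax preferred burden: €1,165,000 + €182,191.78 = €1,347,191.78.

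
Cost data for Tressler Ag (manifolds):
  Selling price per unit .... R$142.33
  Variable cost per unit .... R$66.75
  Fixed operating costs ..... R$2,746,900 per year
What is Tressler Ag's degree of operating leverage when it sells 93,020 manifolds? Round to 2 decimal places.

1.64

Contribution at this volume is 93,020 × R$75.58 = R$7,030,451.60.
Operating income = contribution − fixed costs = R$7,030,451.60 − R$2,746,900 = R$4,283,551.60.
So DOL = total CM / EBIT = R$7,030,451.60 / R$4,283,551.60 = 1.6413.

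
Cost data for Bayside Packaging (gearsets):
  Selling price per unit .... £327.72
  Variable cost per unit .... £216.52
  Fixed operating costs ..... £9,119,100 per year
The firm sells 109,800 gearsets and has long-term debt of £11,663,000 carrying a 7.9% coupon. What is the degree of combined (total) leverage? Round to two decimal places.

5.63

At 109,800 units, contribution = 109,800 × £111.20 = £12,209,760.00.
Operating income = contribution − fixed costs = £12,209,760.00 − £9,119,100 = £3,090,660.00. Interest = £921,377.00, so EBIT − I = £2,169,283.00.
Degree of total leverage = total CM / (EBIT − interest) = £12,209,760.00 / £2,169,283.00 = 5.6285.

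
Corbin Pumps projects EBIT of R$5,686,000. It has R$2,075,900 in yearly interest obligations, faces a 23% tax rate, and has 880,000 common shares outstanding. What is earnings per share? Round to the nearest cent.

Interest = R$2,075,900.00, so EBT = R$5,686,000 − R$2,075,900.00 = R$3,610,100.00.
Net income = R$3,610,100.00 × (1 − 0.23) = R$2,779,777.00.
EPS = R$2,779,777.00 ÷ 880,000 = R$3.16.

R$3.16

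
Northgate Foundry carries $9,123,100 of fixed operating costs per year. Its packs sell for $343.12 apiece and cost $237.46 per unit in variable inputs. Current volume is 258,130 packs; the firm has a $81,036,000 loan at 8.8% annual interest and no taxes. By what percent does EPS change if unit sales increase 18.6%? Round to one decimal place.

Total contribution margin = 258,130 × $105.66 = $27,274,015.80.
EBIT = $27,274,015.80 − $9,123,100 = $18,150,915.80.
Interest = $7,131,168.00, so EBIT − I = $11,019,747.80.
Degree of combined leverage = contribution ÷ (EBIT − I) = $27,274,015.80 ÷ $11,019,747.80 = 2.4750.
EPS therefore changes by 2.4750 × (+18.6%) = +46.0%.

+46.0%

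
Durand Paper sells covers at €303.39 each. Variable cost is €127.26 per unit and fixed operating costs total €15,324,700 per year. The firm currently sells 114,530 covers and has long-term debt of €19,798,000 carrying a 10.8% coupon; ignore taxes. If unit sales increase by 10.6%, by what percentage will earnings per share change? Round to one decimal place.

Total contribution margin = 114,530 × €176.13 = €20,172,168.90.
EBIT = €20,172,168.90 − €15,324,700 = €4,847,468.90.
After interest of €2,138,184.00, pre-tax earnings = €2,709,284.90.
DCL = total CM / (EBIT − I) = €20,172,168.90 / €2,709,284.90 = 7.4456.
EPS therefore changes by 7.4456 × (+10.6%) = +78.9%.

+78.9%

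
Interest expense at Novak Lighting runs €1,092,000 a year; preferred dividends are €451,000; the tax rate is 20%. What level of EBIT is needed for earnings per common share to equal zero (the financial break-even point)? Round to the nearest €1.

€1,655,750

Preferred dividends are paid after tax, so their pre-tax equivalent is €451,000 ÷ (1 − 0.20) = €563,750.00.
EPS = 0 when EBIT covers interest plus the pre-tax preferred burden: €1,092,000 + €563,750.00 = €1,655,750.00.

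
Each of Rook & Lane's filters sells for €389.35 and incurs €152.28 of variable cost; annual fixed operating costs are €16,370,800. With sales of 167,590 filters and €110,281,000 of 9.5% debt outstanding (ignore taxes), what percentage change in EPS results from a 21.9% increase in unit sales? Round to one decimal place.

Total contribution margin = 167,590 × €237.07 = €39,730,561.30.
EBIT = €39,730,561.30 − €16,370,800 = €23,359,761.30.
After interest of €10,476,695.00, pre-tax earnings = €12,883,066.30.
DCL = total CM / (EBIT − I) = €39,730,561.30 / €12,883,066.30 = 3.0839.
EPS therefore changes by 3.0839 × (+21.9%) = +67.5%.

+67.5%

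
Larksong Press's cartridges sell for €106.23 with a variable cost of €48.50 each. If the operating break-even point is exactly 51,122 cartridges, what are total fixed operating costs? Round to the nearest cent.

€2,951,273.06

Contribution margin per unit = €106.23 − €48.50 = €57.73.
Since BE = FC / CM, FC = 51,122 × €57.73 = €2,951,273.06.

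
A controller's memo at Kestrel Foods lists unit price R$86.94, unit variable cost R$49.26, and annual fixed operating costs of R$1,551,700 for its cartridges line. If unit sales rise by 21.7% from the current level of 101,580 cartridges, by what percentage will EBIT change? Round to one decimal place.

At 101,580 units, contribution = 101,580 × R$37.68 = R$3,827,534.40.
Operating income = contribution − fixed costs = R$3,827,534.40 − R$1,551,700 = R$2,275,834.40.
Degree of operating leverage = R$3,827,534.40 / R$2,275,834.40 = 1.6818.
So EBIT moves 1.6818 × (+21.7%) = +36.5%.

+36.5%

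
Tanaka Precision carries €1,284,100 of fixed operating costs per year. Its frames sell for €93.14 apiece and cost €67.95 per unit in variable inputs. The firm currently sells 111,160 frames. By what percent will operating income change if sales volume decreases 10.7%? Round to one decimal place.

-19.8%

Contribution at this volume is 111,160 × €25.19 = €2,800,120.40.
EBIT = €2,800,120.40 − €1,284,100 = €1,516,020.40.
Degree of operating leverage = €2,800,120.40 / €1,516,020.40 = 1.8470.
Operating income changes by 1.8470 × -10.7% = -19.8%.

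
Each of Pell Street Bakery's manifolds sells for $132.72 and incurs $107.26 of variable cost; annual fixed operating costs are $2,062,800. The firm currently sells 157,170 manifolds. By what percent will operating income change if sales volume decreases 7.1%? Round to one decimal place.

-14.7%

At 157,170 units, contribution = 157,170 × $25.46 = $4,001,548.20.
Operating income = contribution − fixed costs = $4,001,548.20 − $2,062,800 = $1,938,748.20.
DOL = contribution ÷ EBIT = $4,001,548.20 ÷ $1,938,748.20 = 2.0640.
So EBIT moves 2.0640 × (-7.1%) = -14.7%.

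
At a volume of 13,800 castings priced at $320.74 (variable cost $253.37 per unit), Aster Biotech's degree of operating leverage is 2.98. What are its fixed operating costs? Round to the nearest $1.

Contribution at this volume is 13,800 × $67.37 = $929,706.00.
DOL = contribution / EBIT, so EBIT = $929,706.00 / 2.98 = $311,981.88.
And FC = contribution − EBIT = $929,706.00 − $311,981.88 = $617,724.

$617,724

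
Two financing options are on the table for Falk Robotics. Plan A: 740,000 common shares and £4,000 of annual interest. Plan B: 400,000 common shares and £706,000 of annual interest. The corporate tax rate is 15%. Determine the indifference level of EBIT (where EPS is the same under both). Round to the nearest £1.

Set EPS_A = EPS_B: (EBIT − £4,000)(1 − 0.15) ÷ 740,000 = (EBIT − £706,000)(1 − 0.15) ÷ 400,000.
Cancelling (1 − t) and cross-multiplying: 400,000·(EBIT − 4,000) = 740,000·(EBIT − 706,000).
EBIT × (740,000 − 400,000) = 706,000 × 740,000 − 4,000 × 400,000 = 520,840,000,000, so EBIT = 520,840,000,000 ÷ 340,000 = 1,531,882.35.

£1,531,882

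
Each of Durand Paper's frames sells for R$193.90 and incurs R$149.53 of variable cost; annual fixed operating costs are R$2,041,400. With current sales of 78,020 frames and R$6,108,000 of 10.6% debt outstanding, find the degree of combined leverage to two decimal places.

4.48

At 78,020 units, contribution = 78,020 × R$44.37 = R$3,461,747.40.
Subtracting fixed costs: EBIT = R$3,461,747.40 − R$2,041,400 = R$1,420,347.40. Interest = R$647,448.00.
DOL = R$3,461,747.40 ÷ R$1,420,347.40 = 2.4373; DFL = R$1,420,347.40 ÷ R$772,899.40 = 1.8377.
Combined leverage = 2.4373 × 1.8377 = 4.4790.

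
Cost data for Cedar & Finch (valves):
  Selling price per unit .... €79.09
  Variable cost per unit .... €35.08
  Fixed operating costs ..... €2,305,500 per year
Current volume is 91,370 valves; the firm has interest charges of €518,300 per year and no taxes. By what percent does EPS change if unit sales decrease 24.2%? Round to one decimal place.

-81.3%

Total contribution margin = 91,370 × €44.01 = €4,021,193.70.
Operating income = contribution − fixed costs = €4,021,193.70 − €2,305,500 = €1,715,693.70.
Interest = €518,300.00, so EBIT − I = €1,197,393.70.
DCL = total CM / (EBIT − I) = €4,021,193.70 / €1,197,393.70 = 3.3583.
%ΔEPS = DCL × %ΔSales = 3.3583 × -24.2% = -81.3%.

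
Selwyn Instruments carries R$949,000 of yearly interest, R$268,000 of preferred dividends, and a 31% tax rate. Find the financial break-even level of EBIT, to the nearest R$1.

R$1,337,406

Grossing the preferred dividend up to pre-tax terms: R$268,000 / (1 − 0.31) = R$388,405.80.
EPS = 0 when EBIT covers interest plus the pre-tax preferred burden: R$949,000 + R$388,405.80 = R$1,337,405.80.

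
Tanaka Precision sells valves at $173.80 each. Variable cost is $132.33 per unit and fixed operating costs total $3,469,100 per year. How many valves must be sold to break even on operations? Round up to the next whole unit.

Unit CM = price − variable cost = $173.80 − $132.33 = $41.47.
Break-even Q = $3,469,100 / $41.47 = 83,653.24 → 83,654 valves.

83,654 valves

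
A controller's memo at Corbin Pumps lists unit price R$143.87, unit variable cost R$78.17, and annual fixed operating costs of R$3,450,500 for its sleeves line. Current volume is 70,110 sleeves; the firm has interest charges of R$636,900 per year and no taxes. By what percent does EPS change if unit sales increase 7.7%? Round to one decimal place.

At 70,110 units, contribution = 70,110 × R$65.70 = R$4,606,227.00.
Operating income = contribution − fixed costs = R$4,606,227.00 − R$3,450,500 = R$1,155,727.00.
After interest of R$636,900.00, pre-tax earnings = R$518,827.00.
Degree of combined leverage = contribution ÷ (EBIT − I) = R$4,606,227.00 ÷ R$518,827.00 = 8.8782.
EPS therefore changes by 8.8782 × (+7.7%) = +68.4%.

+68.4%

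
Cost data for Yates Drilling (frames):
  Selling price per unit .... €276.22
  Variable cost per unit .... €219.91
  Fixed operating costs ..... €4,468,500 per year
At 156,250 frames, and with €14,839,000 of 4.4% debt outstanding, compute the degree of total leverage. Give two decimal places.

2.39

At 156,250 units, contribution = 156,250 × €56.31 = €8,798,437.50.
EBIT = €8,798,437.50 − €4,468,500 = €4,329,937.50. Interest = €652,916.00, so EBIT − I = €3,677,021.50.
Degree of total leverage = total CM / (EBIT − interest) = €8,798,437.50 / €3,677,021.50 = 2.3928.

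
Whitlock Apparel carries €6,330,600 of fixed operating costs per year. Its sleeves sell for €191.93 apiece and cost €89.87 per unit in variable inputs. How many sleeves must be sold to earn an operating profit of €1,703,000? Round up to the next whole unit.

Contribution margin per unit = €191.93 − €89.87 = €102.06.
Required volume = (fixed costs + target profit) ÷ CM = (€6,330,600 + €1,703,000) ÷ €102.06 = 78,714.48, so 78,715 sleeves.

78,715 sleeves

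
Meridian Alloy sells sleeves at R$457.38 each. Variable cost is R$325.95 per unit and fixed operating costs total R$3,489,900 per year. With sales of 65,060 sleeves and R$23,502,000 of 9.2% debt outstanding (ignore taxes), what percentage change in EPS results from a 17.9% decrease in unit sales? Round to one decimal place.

-52.8%

Contribution at this volume is 65,060 × R$131.43 = R$8,550,835.80.
Subtracting fixed costs: EBIT = R$8,550,835.80 − R$3,489,900 = R$5,060,935.80.
After interest of R$2,162,184.00, pre-tax earnings = R$2,898,751.80.
DCL = total CM / (EBIT − I) = R$8,550,835.80 / R$2,898,751.80 = 2.9498.
%ΔEPS = DCL × %ΔSales = 2.9498 × -17.9% = -52.8%.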